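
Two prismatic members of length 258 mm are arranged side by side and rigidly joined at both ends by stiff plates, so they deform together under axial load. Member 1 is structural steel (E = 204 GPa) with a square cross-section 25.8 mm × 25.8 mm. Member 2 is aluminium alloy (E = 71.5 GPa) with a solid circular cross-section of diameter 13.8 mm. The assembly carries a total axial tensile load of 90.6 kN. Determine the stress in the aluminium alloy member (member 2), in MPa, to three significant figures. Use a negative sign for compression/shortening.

44.2 MPa

A_1 = 665.6 mm².
A_2 = 149.6 mm².
Equal strain + equilibrium ⇒ each member carries load in proportion to AE: A₁E₁ = 135800000 N, A₂E₂ = 10690000 N, ΣAE = 146500000 N.
σ₂ = P·E₂/ΣAE = 90600·71500/146500000 = 44.22 MPa.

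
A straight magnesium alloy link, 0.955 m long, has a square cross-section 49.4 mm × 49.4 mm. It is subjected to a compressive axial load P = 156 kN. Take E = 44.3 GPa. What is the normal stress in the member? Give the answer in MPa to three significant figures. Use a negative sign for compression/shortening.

A = 2440 mm².
σ = N/A = -156000/2440 = -63.92 MPa.

-63.9 MPa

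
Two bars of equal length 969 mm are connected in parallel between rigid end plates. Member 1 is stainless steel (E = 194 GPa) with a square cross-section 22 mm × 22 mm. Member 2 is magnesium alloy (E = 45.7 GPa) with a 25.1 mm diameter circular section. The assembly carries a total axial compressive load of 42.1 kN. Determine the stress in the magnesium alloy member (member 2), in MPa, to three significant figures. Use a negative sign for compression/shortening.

-16.5 MPa

A_1 = 484 mm².
A_2 = 494.8 mm².
Equal strain + equilibrium ⇒ each member carries load in proportion to AE: A₁E₁ = 93900000 N, A₂E₂ = 22610000 N, ΣAE = 116500000 N.
σ₂ = P·E₂/ΣAE = -42100·45700/116500000 = -16.51 MPa.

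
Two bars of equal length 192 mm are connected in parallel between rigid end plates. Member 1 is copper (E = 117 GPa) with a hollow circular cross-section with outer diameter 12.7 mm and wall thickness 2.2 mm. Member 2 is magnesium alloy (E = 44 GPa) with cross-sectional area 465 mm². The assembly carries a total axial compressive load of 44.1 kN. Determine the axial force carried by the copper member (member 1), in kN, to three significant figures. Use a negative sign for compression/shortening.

-12.9 kN

A_1 = 72.57 mm².
Equal strain + equilibrium ⇒ each member carries load in proportion to AE: A₁E₁ = 8491000 N, A₂E₂ = 20460000 N, ΣAE = 28950000 N.
F₁ = P·A₁E₁/ΣAE = -44100·8491000/28950000 = -12930 N.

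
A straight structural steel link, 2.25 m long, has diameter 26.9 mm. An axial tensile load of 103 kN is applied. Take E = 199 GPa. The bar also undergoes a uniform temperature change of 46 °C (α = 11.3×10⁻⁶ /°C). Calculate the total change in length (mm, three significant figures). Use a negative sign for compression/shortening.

3.22 mm

A = 568.3 mm².
δ_mech = NL/(AE) = 103000·2250/(568.3·199000) = 2.049 mm.
δ_thermal = αLΔT = 11.3e-6·2250·46 = 1.17 mm.
δ = δ_mech + δ_thermal = 3.219 mm.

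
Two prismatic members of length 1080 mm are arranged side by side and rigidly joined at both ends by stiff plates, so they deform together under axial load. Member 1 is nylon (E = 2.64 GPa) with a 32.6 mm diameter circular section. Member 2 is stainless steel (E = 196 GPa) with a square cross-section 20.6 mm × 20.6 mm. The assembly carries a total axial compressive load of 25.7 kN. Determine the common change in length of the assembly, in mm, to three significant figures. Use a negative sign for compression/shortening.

A_1 = 834.7 mm².
A_2 = 424.4 mm².
Equal strain + equilibrium ⇒ each member carries load in proportion to AE: A₁E₁ = 2204000 N, A₂E₂ = 83170000 N, ΣAE = 85380000 N.
δ = PL/ΣAE = -25700·1080/85380000 = -0.3251 mm.

-0.325 mm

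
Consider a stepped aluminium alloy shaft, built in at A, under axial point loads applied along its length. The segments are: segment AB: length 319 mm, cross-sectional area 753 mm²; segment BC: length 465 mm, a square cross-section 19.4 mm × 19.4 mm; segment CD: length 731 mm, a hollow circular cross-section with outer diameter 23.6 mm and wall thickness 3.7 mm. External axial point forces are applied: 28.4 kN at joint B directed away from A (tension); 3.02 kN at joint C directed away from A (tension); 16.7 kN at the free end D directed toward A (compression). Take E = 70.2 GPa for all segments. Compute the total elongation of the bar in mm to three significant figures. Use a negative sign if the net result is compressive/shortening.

Internal axial forces (sectioning from the free end, tension +): N_CD = -16.7 kN, N_BC = -13.68 kN, N_AB = 14.72 kN.
A_BC = 376.4 mm².
A_CD = 231.3 mm².
δ_AB = 14720·319/(753·70200) = 0.08883 mm
δ_BC = -13680·465/(376.4·70200) = -0.2408 mm
δ_CD = -16700·731/(231.3·70200) = -0.7518 mm
δ = Σδ_i = -0.9037 mm.

-0.904 mm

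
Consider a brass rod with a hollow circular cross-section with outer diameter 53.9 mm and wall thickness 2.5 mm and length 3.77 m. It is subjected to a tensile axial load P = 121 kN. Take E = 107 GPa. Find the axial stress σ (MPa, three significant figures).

300 MPa

A = 403.7 mm².
σ = N/A = 121000/403.7 = 299.7 MPa.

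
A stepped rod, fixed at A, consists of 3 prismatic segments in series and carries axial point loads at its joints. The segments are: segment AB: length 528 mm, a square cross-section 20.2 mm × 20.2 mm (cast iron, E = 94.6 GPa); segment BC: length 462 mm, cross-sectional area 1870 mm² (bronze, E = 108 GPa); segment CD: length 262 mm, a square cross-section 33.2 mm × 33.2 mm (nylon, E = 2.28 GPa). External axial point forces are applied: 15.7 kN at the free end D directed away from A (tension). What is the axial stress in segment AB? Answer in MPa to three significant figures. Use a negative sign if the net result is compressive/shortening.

Internal axial forces (sectioning from the free end, tension +): N_CD = 15.7 kN, N_BC = 15.7 kN, N_AB = 15.7 kN.
A_AB = 408 mm².
σ_AB = N_AB/A_AB = 15700/408 = 38.48 MPa.

38.5 MPa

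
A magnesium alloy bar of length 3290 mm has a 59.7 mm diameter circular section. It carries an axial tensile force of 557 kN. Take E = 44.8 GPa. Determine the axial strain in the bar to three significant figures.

0.00444

A = 2799 mm².
σ = N/A = 199 MPa; ε = σ/E = 199/44800 = 4.442e-03.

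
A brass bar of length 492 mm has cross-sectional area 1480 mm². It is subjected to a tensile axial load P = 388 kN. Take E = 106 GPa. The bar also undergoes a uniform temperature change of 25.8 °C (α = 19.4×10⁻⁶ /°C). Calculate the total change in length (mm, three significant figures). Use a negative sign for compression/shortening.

δ_mech = NL/(AE) = 388000·492/(1480·106000) = 1.217 mm.
δ_thermal = αLΔT = 19.4e-6·492·25.8 = 0.2463 mm.
δ = δ_mech + δ_thermal = 1.463 mm.

1.46 mm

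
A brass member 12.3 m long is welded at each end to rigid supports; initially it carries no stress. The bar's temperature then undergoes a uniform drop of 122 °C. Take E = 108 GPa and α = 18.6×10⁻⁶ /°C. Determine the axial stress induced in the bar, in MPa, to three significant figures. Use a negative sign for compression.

245 MPa

Free thermal expansion αLΔT = 18.6e-6 · 12300 · -122 = -27.91 mm.
The walls impose strain ε = −(-27.91)/12300 = 2.2692e-03; σ = Eε = 108000 · 2.2692e-03 = 245.1 MPa.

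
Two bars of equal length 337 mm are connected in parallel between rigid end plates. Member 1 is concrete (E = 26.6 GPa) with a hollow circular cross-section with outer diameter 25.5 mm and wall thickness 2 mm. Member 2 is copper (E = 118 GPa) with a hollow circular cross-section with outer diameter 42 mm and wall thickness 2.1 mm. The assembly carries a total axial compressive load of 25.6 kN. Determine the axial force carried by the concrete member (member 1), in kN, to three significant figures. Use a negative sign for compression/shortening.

-2.87 kN

A_1 = 147.7 mm².
A_2 = 263.2 mm².
Equal strain + equilibrium ⇒ each member carries load in proportion to AE: A₁E₁ = 3928000 N, A₂E₂ = 31060000 N, ΣAE = 34990000 N.
F₁ = P·A₁E₁/ΣAE = -25600·3928000/34990000 = -2874 N.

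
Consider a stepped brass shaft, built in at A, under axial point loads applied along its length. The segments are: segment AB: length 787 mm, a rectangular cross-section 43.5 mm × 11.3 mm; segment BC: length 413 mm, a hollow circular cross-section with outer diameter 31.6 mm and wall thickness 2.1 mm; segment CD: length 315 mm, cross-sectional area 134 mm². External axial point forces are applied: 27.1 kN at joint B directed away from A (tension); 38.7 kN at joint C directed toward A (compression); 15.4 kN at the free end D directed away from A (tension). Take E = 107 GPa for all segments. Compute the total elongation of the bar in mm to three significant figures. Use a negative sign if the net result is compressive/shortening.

Internal axial forces (sectioning from the free end, tension +): N_CD = 15.4 kN, N_BC = -23.3 kN, N_AB = 3.8 kN.
A_AB = 491.6 mm².
A_BC = 194.6 mm².
δ_AB = 3800·787/(491.6·107000) = 0.05686 mm
δ_BC = -23300·413/(194.6·107000) = -0.4621 mm
δ_CD = 15400·315/(134·107000) = 0.3383 mm
δ = Σδ_i = -0.0669 mm.

-0.0669 mm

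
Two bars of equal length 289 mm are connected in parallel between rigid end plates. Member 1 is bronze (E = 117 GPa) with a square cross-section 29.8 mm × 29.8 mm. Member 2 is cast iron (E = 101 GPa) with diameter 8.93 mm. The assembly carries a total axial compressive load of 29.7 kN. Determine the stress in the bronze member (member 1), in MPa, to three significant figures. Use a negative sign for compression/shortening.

A_1 = 888 mm².
A_2 = 62.63 mm².
Equal strain + equilibrium ⇒ each member carries load in proportion to AE: A₁E₁ = 103900000 N, A₂E₂ = 6326000 N, ΣAE = 110200000 N.
σ₁ = P·E₁/ΣAE = -29700·117000/110200000 = -31.53 MPa.

-31.5 MPa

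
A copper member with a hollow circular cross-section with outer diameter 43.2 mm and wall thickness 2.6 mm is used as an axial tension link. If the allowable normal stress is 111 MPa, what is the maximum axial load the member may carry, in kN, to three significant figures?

36.8 kN

A = 331.6 mm².
P_max = σ_allow · A = 111 · 331.6 = 36810 N = 36.81 kN.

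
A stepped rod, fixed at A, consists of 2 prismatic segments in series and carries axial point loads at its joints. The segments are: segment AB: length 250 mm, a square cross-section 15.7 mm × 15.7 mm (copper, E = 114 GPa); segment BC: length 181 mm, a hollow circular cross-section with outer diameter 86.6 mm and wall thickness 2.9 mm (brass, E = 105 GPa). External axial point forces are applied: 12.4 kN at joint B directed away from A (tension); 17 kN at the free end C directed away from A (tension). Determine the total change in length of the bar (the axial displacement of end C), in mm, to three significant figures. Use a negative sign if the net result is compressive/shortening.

0.300 mm

Internal axial forces (sectioning from the free end, tension +): N_BC = 17 kN, N_AB = 29.4 kN.
A_AB = 246.5 mm².
A_BC = 762.6 mm².
δ_AB = 29400·250/(246.5·114000) = 0.2616 mm
δ_BC = 17000·181/(762.6·105000) = 0.03843 mm
δ = Σδ_i = 0.3 mm.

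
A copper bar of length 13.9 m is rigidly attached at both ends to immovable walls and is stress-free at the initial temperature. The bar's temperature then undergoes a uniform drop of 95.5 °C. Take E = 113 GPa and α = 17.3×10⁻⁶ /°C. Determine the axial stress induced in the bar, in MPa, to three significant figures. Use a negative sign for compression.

187 MPa

Free thermal expansion αLΔT = 17.3e-6 · 13900 · -95.5 = -22.96 mm.
The walls impose strain ε = −(-22.96)/13900 = 1.6522e-03; σ = Eε = 113000 · 1.6522e-03 = 186.7 MPa.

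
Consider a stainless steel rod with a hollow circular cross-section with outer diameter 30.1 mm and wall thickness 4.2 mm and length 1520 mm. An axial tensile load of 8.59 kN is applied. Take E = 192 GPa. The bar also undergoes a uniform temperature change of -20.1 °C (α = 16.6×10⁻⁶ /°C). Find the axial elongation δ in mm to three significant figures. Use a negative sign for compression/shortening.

A = 341.7 mm².
δ_mech = NL/(AE) = 8590·1520/(341.7·192000) = 0.199 mm.
δ_thermal = αLΔT = 16.6e-6·1520·-20.1 = -0.5072 mm.
δ = δ_mech + δ_thermal = -0.3082 mm.

-0.308 mm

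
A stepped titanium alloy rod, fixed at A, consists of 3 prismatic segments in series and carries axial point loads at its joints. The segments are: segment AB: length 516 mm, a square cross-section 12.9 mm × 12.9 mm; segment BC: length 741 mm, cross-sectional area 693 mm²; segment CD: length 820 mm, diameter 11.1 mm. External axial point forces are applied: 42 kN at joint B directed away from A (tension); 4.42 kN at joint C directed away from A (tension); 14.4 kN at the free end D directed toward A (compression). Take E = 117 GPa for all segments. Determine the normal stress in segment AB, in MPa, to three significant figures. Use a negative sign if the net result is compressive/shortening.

Internal axial forces (sectioning from the free end, tension +): N_CD = -14.4 kN, N_BC = -9.98 kN, N_AB = 32.02 kN.
A_AB = 166.4 mm².
σ_AB = N_AB/A_AB = 32020/166.4 = 192.4 MPa.

192 MPa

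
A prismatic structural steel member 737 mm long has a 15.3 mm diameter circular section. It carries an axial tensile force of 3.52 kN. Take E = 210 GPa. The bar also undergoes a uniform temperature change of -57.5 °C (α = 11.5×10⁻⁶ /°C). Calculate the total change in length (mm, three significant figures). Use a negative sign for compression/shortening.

-0.420 mm

A = 183.9 mm².
δ_mech = NL/(AE) = 3520·737/(183.9·210000) = 0.06719 mm.
δ_thermal = αLΔT = 11.5e-6·737·-57.5 = -0.4873 mm.
δ = δ_mech + δ_thermal = -0.4201 mm.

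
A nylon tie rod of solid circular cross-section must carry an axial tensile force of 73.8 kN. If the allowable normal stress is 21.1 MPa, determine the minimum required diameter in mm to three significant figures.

66.7 mm

Required area A ≥ P/σ_allow = 73800/21.1 = 3498 mm².
For a solid circular section, d ≥ √(4A/π) = 66.73 mm.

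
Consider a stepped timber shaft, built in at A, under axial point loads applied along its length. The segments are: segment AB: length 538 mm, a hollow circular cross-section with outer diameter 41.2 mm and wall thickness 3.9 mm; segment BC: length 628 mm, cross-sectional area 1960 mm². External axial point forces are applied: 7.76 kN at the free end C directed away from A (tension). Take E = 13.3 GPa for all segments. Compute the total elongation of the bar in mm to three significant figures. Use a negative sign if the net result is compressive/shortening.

Internal axial forces (sectioning from the free end, tension +): N_BC = 7.76 kN, N_AB = 7.76 kN.
A_AB = 457 mm².
δ_AB = 7760·538/(457·13300) = 0.6869 mm
δ_BC = 7760·628/(1960·13300) = 0.1869 mm
δ = Σδ_i = 0.8738 mm.

0.874 mm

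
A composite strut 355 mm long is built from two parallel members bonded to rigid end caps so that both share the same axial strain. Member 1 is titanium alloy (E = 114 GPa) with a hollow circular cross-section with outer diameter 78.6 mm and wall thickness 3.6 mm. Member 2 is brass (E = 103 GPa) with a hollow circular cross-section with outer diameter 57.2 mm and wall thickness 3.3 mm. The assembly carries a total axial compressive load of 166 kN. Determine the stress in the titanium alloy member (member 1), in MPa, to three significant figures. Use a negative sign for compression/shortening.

A_1 = 848.2 mm².
A_2 = 558.8 mm².
Equal strain + equilibrium ⇒ each member carries load in proportion to AE: A₁E₁ = 96700000 N, A₂E₂ = 57560000 N, ΣAE = 154300000 N.
σ₁ = P·E₁/ΣAE = -166000·114000/154300000 = -122.7 MPa.

-123 MPa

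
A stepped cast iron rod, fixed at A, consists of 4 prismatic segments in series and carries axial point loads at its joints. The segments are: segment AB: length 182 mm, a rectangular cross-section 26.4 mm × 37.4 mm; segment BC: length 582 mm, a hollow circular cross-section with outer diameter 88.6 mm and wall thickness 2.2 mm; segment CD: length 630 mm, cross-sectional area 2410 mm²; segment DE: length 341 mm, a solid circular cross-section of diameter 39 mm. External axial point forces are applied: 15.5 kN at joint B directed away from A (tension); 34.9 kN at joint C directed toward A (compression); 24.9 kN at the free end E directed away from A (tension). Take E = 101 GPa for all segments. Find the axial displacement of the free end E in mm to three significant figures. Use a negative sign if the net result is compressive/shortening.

Internal axial forces (sectioning from the free end, tension +): N_DE = 24.9 kN, N_CD = 24.9 kN, N_BC = -10 kN, N_AB = 5.5 kN.
A_AB = 987.4 mm².
A_BC = 597.2 mm².
A_DE = 1195 mm².
δ_AB = 5500·182/(987.4·101000) = 0.01004 mm
δ_BC = -10000·582/(597.2·101000) = -0.0965 mm
δ_CD = 24900·630/(2410·101000) = 0.06445 mm
δ_DE = 24900·341/(1195·101000) = 0.07037 mm
δ = Σδ_i = 0.04836 mm.

0.0484 mm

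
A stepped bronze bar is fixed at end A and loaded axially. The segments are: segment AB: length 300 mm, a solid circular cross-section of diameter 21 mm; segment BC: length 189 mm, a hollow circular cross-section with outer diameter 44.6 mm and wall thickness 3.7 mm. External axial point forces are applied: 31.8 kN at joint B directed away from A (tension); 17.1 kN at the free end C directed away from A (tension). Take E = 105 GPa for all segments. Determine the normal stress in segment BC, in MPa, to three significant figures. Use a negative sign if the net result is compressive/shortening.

36.0 MPa

Internal axial forces (sectioning from the free end, tension +): N_BC = 17.1 kN, N_AB = 48.9 kN.
A_BC = 475.4 mm².
σ_BC = N_BC/A_BC = 17100/475.4 = 35.97 MPa.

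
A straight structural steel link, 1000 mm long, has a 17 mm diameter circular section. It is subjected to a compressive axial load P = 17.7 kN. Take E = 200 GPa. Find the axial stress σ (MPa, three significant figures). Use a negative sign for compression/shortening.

-78.0 MPa

A = 227 mm².
σ = N/A = -17700/227 = -77.98 MPa.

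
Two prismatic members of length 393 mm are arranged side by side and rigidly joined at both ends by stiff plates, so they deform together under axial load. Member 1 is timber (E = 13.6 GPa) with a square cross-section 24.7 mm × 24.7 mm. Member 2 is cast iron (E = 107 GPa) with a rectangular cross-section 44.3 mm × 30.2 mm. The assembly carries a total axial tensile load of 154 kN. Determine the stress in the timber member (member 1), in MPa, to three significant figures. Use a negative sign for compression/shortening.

A_1 = 610.1 mm².
A_2 = 1338 mm².
Equal strain + equilibrium ⇒ each member carries load in proportion to AE: A₁E₁ = 8297000 N, A₂E₂ = 143200000 N, ΣAE = 151400000 N.
σ₁ = P·E₁/ΣAE = 154000·13600/151400000 = 13.83 MPa.

13.8 MPa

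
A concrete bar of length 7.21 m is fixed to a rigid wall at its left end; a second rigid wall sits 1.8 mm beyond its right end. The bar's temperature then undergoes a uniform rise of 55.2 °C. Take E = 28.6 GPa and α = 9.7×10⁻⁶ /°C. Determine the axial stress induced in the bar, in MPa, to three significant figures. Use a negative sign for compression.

-8.17 MPa

Free thermal expansion αLΔT = 9.7e-6 · 7210 · 55.2 = 3.861 mm.
The walls engage after the gap closes; constrained expansion = 3.861 − 1.8 = 2.061 mm.
The walls impose strain ε = −(2.061)/7210 = -2.8579e-04; σ = Eε = 28600 · -2.8579e-04 = -8.174 MPa.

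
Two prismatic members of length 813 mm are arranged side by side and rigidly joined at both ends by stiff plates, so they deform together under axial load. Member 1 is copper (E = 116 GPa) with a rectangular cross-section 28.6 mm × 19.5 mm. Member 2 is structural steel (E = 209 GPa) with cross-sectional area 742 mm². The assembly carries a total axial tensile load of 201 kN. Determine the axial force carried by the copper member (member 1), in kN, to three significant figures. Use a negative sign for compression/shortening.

59.2 kN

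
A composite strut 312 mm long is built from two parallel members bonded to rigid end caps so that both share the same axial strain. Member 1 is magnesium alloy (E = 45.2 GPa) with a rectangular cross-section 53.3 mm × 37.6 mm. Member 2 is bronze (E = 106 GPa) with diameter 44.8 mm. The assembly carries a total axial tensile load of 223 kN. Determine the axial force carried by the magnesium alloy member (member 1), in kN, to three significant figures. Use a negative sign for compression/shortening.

A_1 = 2004 mm².
A_2 = 1576 mm².
Equal strain + equilibrium ⇒ each member carries load in proportion to AE: A₁E₁ = 90580000 N, A₂E₂ = 167100000 N, ΣAE = 257700000 N.
F₁ = P·A₁E₁/ΣAE = 223000·90580000/257700000 = 78390 N.

78.4 kN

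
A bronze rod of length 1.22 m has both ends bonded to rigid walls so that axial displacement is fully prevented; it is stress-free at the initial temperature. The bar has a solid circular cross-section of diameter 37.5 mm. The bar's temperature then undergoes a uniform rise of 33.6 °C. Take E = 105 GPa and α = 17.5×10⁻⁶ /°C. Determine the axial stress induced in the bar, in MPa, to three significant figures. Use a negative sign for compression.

Free thermal expansion αLΔT = 17.5e-6 · 1220 · 33.6 = 0.7174 mm.
The walls impose strain ε = −(0.7174)/1220 = -5.8800e-04; σ = Eε = 105000 · -5.8800e-04 = -61.74 MPa.

-61.7 MPa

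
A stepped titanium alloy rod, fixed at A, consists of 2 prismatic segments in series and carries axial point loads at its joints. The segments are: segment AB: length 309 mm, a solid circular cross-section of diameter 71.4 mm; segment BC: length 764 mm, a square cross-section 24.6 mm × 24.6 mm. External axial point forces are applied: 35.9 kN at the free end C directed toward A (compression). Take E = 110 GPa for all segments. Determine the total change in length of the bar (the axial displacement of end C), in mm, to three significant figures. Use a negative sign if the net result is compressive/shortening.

-0.437 mm

Internal axial forces (sectioning from the free end, tension +): N_BC = -35.9 kN, N_AB = -35.9 kN.
A_AB = 4004 mm².
A_BC = 605.2 mm².
δ_AB = -35900·309/(4004·110000) = -0.02519 mm
δ_BC = -35900·764/(605.2·110000) = -0.412 mm
δ = Σδ_i = -0.4372 mm.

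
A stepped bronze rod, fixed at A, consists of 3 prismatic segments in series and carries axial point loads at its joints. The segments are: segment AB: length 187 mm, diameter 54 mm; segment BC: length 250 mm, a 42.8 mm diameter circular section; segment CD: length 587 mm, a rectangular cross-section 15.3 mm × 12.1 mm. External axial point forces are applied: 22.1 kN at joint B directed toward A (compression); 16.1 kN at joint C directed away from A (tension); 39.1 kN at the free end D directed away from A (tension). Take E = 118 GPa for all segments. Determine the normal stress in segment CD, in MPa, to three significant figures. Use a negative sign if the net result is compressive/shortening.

211 MPa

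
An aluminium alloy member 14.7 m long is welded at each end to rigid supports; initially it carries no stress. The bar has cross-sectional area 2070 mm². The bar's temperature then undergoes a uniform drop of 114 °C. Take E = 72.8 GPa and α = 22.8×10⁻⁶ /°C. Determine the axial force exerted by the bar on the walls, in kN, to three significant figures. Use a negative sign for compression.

Free thermal expansion αLΔT = 22.8e-6 · 14700 · -114 = -38.21 mm.
The walls impose strain ε = −(-38.21)/14700 = 2.5992e-03; σ = Eε = 72800 · 2.5992e-03 = 189.2 MPa.
Wall reaction R = σ·A = 189.2·2070 = 391700 N = 391.7 kN.

392 kN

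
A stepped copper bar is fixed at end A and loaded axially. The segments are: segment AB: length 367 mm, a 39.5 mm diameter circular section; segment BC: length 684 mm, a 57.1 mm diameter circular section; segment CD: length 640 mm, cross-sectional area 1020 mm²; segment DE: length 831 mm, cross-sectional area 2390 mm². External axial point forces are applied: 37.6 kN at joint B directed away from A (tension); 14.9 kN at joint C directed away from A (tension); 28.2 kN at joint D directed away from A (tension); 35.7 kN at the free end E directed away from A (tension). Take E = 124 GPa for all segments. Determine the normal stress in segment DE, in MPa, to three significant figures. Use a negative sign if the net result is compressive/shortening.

Internal axial forces (sectioning from the free end, tension +): N_DE = 35.7 kN, N_CD = 63.9 kN, N_BC = 78.8 kN, N_AB = 116.4 kN.
σ_DE = N_DE/A_DE = 35700/2390 = 14.94 MPa.

14.9 MPa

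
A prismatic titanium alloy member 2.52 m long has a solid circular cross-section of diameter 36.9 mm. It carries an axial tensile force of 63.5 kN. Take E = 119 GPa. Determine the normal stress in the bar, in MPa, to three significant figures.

59.4 MPa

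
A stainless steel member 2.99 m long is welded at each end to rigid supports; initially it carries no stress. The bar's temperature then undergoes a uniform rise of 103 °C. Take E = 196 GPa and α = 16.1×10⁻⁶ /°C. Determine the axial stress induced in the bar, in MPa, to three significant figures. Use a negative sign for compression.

-325 MPa

Free thermal expansion αLΔT = 16.1e-6 · 2990 · 103 = 4.958 mm.
The walls impose strain ε = −(4.958)/2990 = -1.6583e-03; σ = Eε = 196000 · -1.6583e-03 = -325 MPa.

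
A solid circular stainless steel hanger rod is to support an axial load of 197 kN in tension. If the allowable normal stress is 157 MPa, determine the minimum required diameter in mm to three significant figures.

40.0 mm

Required area A ≥ P/σ_allow = 197000/157 = 1255 mm².
For a solid circular section, d ≥ √(4A/π) = 39.97 mm.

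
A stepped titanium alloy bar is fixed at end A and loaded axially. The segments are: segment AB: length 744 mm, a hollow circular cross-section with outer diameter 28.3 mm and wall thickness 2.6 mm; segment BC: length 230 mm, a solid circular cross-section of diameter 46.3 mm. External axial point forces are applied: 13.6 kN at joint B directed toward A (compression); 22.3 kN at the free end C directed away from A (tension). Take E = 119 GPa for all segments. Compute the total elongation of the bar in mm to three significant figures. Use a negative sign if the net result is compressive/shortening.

Internal axial forces (sectioning from the free end, tension +): N_BC = 22.3 kN, N_AB = 8.7 kN.
A_AB = 209.9 mm².
A_BC = 1684 mm².
δ_AB = 8700·744/(209.9·119000) = 0.2591 mm
δ_BC = 22300·230/(1684·119000) = 0.0256 mm
δ = Σδ_i = 0.2847 mm.

0.285 mm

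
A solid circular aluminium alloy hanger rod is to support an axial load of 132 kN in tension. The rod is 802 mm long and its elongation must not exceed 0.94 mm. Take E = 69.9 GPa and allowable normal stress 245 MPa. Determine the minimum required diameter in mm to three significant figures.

Required area A ≥ P/σ_allow = 132000/245 = 538.8 mm².
For a solid circular section, d ≥ √(4A/π) = 26.19 mm.
Elongation limit: A ≥ PL/(Eδ_allow) = 132000·802/(69900·0.94) = 1611 mm² ⇒ d ≥ 45.29 mm.
The elongation limit governs.

45.3 mm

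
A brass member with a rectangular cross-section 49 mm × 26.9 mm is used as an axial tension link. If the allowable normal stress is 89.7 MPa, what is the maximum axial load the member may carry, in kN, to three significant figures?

A = 1318 mm².
P_max = σ_allow · A = 89.7 · 1318 = 118200 N = 118.2 kN.

118 kN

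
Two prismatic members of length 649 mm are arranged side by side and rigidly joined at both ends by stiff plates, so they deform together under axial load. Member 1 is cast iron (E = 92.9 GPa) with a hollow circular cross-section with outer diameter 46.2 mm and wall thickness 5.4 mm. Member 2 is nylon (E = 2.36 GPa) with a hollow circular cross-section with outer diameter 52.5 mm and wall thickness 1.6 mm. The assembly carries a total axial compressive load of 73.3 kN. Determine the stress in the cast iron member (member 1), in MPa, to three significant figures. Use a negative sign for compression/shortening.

A_1 = 692.2 mm².
A_2 = 255.9 mm².
Equal strain + equilibrium ⇒ each member carries load in proportion to AE: A₁E₁ = 64300000 N, A₂E₂ = 603800 N, ΣAE = 64910000 N.
σ₁ = P·E₁/ΣAE = -73300·92900/64910000 = -104.9 MPa.

-105 MPa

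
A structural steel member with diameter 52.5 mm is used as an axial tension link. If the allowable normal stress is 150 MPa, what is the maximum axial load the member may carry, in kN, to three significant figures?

325 kN

A = 2165 mm².
P_max = σ_allow · A = 150 · 2165 = 324700 N = 324.7 kN.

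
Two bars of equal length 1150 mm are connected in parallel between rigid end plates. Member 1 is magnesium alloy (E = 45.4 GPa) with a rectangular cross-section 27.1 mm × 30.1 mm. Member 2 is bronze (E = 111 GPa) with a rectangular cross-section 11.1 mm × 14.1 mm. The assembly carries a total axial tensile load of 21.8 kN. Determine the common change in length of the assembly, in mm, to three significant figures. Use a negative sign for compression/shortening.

0.461 mm

A_1 = 815.7 mm².
A_2 = 156.5 mm².
Equal strain + equilibrium ⇒ each member carries load in proportion to AE: A₁E₁ = 37030000 N, A₂E₂ = 17370000 N, ΣAE = 54410000 N.
δ = PL/ΣAE = 21800·1150/54410000 = 0.4608 mm.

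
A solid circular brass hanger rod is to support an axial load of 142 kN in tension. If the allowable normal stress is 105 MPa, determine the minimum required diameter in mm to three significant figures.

41.5 mm

Required area A ≥ P/σ_allow = 142000/105 = 1352 mm².
For a solid circular section, d ≥ √(4A/π) = 41.5 mm.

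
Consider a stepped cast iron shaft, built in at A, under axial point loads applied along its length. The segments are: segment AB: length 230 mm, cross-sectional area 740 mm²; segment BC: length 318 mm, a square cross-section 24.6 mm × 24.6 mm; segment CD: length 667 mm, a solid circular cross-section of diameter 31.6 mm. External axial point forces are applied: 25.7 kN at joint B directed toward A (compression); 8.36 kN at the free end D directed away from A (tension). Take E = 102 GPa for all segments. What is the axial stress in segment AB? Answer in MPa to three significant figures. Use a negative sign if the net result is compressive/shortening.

-23.4 MPa

Internal axial forces (sectioning from the free end, tension +): N_CD = 8.36 kN, N_BC = 8.36 kN, N_AB = -17.34 kN.
σ_AB = N_AB/A_AB = -17340/740 = -23.43 MPa.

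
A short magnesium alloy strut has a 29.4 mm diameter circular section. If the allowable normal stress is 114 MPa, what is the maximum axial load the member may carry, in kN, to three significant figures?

77.4 kN

A = 678.9 mm².
P_max = σ_allow · A = 114 · 678.9 = 77390 N = 77.39 kN.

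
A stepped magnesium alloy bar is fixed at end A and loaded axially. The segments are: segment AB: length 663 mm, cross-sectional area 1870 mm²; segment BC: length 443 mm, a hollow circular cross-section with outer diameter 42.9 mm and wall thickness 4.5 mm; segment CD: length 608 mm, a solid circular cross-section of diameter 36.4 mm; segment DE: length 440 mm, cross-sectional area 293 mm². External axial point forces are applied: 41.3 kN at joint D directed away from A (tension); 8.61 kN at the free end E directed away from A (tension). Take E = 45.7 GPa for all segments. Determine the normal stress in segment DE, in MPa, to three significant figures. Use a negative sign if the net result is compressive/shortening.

Internal axial forces (sectioning from the free end, tension +): N_DE = 8.61 kN, N_CD = 49.91 kN, N_BC = 49.91 kN, N_AB = 49.91 kN.
σ_DE = N_DE/A_DE = 8610/293 = 29.39 MPa.

29.4 MPa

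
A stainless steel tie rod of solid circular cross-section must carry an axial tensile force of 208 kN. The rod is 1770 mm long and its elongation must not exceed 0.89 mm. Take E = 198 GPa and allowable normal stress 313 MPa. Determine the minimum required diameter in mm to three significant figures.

51.6 mm

Required area A ≥ P/σ_allow = 208000/313 = 664.5 mm².
For a solid circular section, d ≥ √(4A/π) = 29.09 mm.
Elongation limit: A ≥ PL/(Eδ_allow) = 208000·1770/(198000·0.89) = 2089 mm² ⇒ d ≥ 51.58 mm.
The elongation limit governs.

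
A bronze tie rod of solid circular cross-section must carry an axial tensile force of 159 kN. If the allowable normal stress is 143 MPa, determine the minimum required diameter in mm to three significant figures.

37.6 mm

Required area A ≥ P/σ_allow = 159000/143 = 1112 mm².
For a solid circular section, d ≥ √(4A/π) = 37.63 mm.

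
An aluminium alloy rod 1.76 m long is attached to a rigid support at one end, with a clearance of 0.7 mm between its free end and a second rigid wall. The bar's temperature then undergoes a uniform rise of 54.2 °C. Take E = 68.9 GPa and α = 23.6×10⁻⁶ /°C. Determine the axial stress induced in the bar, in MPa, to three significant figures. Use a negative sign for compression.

-60.7 MPa

Free thermal expansion αLΔT = 23.6e-6 · 1760 · 54.2 = 2.251 mm.
The walls engage after the gap closes; constrained expansion = 2.251 − 0.7 = 1.551 mm.
The walls impose strain ε = −(1.551)/1760 = -8.8139e-04; σ = Eε = 68900 · -8.8139e-04 = -60.73 MPa.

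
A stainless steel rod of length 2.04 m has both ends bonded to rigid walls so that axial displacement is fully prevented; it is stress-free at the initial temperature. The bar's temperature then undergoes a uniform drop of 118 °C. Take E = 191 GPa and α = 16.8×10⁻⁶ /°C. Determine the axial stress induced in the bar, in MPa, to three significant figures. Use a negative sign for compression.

Free thermal expansion αLΔT = 16.8e-6 · 2040 · -118 = -4.044 mm.
The walls impose strain ε = −(-4.044)/2040 = 1.9824e-03; σ = Eε = 191000 · 1.9824e-03 = 378.6 MPa.

379 MPa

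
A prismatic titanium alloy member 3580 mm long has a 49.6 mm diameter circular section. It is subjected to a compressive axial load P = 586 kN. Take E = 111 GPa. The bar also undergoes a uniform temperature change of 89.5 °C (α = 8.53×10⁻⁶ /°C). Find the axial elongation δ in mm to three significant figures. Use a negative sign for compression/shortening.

A = 1932 mm².
δ_mech = NL/(AE) = -586000·3580/(1932·111000) = -9.781 mm.
δ_thermal = αLΔT = 8.53e-6·3580·89.5 = 2.733 mm.
δ = δ_mech + δ_thermal = -7.048 mm.

-7.05 mm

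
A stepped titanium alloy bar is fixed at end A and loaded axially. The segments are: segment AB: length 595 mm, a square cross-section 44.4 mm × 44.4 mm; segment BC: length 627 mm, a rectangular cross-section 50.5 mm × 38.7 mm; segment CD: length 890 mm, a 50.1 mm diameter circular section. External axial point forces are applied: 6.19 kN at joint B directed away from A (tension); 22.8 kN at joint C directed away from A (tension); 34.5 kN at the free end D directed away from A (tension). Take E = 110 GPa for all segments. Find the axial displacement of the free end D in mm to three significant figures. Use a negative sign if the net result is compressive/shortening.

0.483 mm

Internal axial forces (sectioning from the free end, tension +): N_CD = 34.5 kN, N_BC = 57.3 kN, N_AB = 63.49 kN.
A_AB = 1971 mm².
A_BC = 1954 mm².
A_CD = 1971 mm².
δ_AB = 63490·595/(1971·110000) = 0.1742 mm
δ_BC = 57300·627/(1954·110000) = 0.1671 mm
δ_CD = 34500·890/(1971·110000) = 0.1416 mm
δ = Σδ_i = 0.4829 mm.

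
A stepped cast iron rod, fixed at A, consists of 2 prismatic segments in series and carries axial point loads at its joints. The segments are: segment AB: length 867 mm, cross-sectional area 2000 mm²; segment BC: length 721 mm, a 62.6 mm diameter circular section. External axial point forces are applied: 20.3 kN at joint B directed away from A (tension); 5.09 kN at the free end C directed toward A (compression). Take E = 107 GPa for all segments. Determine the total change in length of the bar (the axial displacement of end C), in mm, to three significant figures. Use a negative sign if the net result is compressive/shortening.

Internal axial forces (sectioning from the free end, tension +): N_BC = -5.09 kN, N_AB = 15.21 kN.
A_BC = 3078 mm².
δ_AB = 15210·867/(2000·107000) = 0.06162 mm
δ_BC = -5090·721/(3078·107000) = -0.01114 mm
δ = Σδ_i = 0.05048 mm.

0.0505 mm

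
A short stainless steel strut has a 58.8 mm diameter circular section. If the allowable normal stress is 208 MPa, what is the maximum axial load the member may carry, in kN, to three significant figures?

565 kN

A = 2715 mm².
P_max = σ_allow · A = 208 · 2715 = 564800 N = 564.8 kN.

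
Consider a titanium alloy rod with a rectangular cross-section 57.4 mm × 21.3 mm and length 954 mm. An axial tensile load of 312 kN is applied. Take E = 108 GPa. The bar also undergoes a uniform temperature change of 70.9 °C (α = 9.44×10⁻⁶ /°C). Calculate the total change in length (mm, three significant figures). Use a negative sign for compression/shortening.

A = 1223 mm².
δ_mech = NL/(AE) = 312000·954/(1223·108000) = 2.254 mm.
δ_thermal = αLΔT = 9.44e-6·954·70.9 = 0.6385 mm.
δ = δ_mech + δ_thermal = 2.893 mm.

2.89 mm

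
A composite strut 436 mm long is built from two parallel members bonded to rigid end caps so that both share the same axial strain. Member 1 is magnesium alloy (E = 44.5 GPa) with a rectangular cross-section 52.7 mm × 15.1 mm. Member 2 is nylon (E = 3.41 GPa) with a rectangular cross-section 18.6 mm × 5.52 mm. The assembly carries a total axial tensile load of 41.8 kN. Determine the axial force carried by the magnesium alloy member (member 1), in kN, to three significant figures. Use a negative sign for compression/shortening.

41.4 kN

A_1 = 795.8 mm².
A_2 = 102.7 mm².
Equal strain + equilibrium ⇒ each member carries load in proportion to AE: A₁E₁ = 35410000 N, A₂E₂ = 350100 N, ΣAE = 35760000 N.
F₁ = P·A₁E₁/ΣAE = 41800·35410000/35760000 = 41390 N.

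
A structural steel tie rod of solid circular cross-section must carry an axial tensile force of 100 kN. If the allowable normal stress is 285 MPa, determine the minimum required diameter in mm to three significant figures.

Required area A ≥ P/σ_allow = 100000/285 = 350.9 mm².
For a solid circular section, d ≥ √(4A/π) = 21.14 mm.

21.1 mm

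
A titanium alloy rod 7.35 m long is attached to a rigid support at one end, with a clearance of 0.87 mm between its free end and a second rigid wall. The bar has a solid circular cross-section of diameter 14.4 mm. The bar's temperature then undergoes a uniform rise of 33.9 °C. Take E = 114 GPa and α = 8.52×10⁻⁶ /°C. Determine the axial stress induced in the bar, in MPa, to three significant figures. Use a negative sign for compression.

-19.4 MPa

Free thermal expansion αLΔT = 8.52e-6 · 7350 · 33.9 = 2.123 mm.
The walls engage after the gap closes; constrained expansion = 2.123 − 0.87 = 1.253 mm.
The walls impose strain ε = −(1.253)/7350 = -1.7046e-04; σ = Eε = 114000 · -1.7046e-04 = -19.43 MPa.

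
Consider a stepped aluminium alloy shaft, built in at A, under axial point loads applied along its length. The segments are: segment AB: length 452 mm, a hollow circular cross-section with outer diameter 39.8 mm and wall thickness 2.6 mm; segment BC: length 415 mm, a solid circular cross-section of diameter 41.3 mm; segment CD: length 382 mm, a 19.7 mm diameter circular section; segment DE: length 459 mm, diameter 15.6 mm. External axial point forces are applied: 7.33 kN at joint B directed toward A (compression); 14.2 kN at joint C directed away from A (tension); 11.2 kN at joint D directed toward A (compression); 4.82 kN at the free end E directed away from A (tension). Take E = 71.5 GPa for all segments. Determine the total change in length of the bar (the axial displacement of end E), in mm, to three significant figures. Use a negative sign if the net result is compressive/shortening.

0.0941 mm

Internal axial forces (sectioning from the free end, tension +): N_DE = 4.82 kN, N_CD = -6.38 kN, N_BC = 7.82 kN, N_AB = 0.49 kN.
A_AB = 303.9 mm².
A_BC = 1340 mm².
A_CD = 304.8 mm².
A_DE = 191.1 mm².
δ_AB = 490·452/(303.9·71500) = 0.01019 mm
δ_BC = 7820·415/(1340·71500) = 0.03388 mm
δ_CD = -6380·382/(304.8·71500) = -0.1118 mm
δ_DE = 4820·459/(191.1·71500) = 0.1619 mm
δ = Σδ_i = 0.09413 mm.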